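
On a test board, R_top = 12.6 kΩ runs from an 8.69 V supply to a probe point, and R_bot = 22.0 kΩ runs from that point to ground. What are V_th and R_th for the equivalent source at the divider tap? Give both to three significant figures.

V_th is the open-circuit tap voltage: 8.69 × 22.0/(12.6 + 22.0) = 5.53 V.
With the supply zeroed, R_top and R_bot appear in parallel from the tap: R_th = R_top‖R_bot = (12.6 × 22.0)/34.60 = 8.01 kΩ.

V_th = 5.53 V, R_th = 8.01 kΩ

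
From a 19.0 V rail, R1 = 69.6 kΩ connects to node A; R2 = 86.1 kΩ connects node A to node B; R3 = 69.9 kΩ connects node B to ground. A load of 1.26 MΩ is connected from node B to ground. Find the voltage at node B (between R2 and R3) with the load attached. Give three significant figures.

At node B, R3 is in parallel with the load: R3‖R_L = 66.23 kΩ.
Below node A the resistance is R2 + (R3‖R_L) = 152.3 kΩ, so V_A = 19.0 × 152.3/221.9 = 13.04 V.
Then V_B = V_A × (R3‖R_L)/(R2 + R3‖R_L) = 13.04 × 66.23/152.3 = 5.67 V.

V ≈ 5.67 V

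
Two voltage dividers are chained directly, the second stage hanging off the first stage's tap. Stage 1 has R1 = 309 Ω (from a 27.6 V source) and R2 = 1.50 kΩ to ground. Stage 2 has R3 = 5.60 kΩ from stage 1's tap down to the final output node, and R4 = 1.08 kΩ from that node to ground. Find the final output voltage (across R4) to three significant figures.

V_out ≈ 3.56 V

Stage 2 presents R3+R4 = 6680 Ω as a load on stage 1's tap.
Stage 1's lower leg becomes R2‖(R3+R4) = 1225 Ω, so V_mid = 27.6 × 1225/1534 = 22.04 V.
Stage 2 is itself unloaded: V_out = V_mid × R4/(R3+R4) = 22.04 × 1080/6680 = 3.56 V.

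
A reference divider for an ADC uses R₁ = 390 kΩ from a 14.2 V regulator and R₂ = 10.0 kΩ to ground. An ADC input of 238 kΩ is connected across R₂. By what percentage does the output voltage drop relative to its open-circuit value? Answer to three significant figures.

The divider's output (Thévenin) resistance is R₁‖R₂ = 9.750 kΩ.
Fractional drop under load = R_th/(R_th + R_L) = 9.750 / (9.750 + 238) = 0.03935.
So the output falls by 3.94 %.

3.94 %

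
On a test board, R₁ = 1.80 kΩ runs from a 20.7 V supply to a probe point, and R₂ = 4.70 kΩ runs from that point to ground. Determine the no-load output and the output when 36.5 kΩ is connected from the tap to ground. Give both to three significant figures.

Unloaded: 15.0 V; loaded: 14.5 V

Open-circuit: V = 20.7 × 4.70/(1.80 + 4.70) = 15.0 V.
With the load, R₂ becomes R₂‖R_L = 4.164 kΩ, so V = 20.7 × 4.164/5.964 = 14.5 V.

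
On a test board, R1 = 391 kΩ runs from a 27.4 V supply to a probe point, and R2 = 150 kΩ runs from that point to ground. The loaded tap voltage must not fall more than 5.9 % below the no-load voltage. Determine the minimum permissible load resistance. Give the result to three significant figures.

Output resistance R_th = R1‖R2 = (391 × 150)/541.0 = 108.4 kΩ.
The fractional drop is R_th/(R_th + R_L); requiring this ≤ 0.0590 gives R_L ≥ R_th(1/0.0590 − 1) = 108.4 × 15.95 = 1.73 MΩ.

R_L(min) ≈ 1.73 MΩ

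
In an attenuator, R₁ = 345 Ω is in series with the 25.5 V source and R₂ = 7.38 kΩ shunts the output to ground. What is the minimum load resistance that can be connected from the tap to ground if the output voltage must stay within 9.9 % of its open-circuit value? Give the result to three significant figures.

Output resistance R_th = R₁‖R₂ = (345 × 7380)/7725 = 329.6 Ω.
The fractional drop is R_th/(R_th + R_L); requiring this ≤ 0.0990 gives R_L ≥ R_th(1/0.0990 − 1) = 329.6 × 9.101 = 3.00 kΩ.

R_L(min) ≈ 3.00 kΩ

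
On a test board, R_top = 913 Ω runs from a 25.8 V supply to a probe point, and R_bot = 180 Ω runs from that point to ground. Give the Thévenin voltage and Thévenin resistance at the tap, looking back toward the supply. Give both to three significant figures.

V_th is the open-circuit tap voltage: 25.8 × 180/(913 + 180) = 4.25 V.
With the supply zeroed, R_top and R_bot appear in parallel from the tap: R_th = R_top‖R_bot = (913 × 180)/1093 = 150 Ω.

V_th = 4.25 V, R_th = 150 Ω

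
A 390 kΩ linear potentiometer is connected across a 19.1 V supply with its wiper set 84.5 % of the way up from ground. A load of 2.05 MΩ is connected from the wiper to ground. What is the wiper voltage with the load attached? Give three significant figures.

The wiper splits the pot into (1−α)R = 60.45 kΩ above and αR = 329.6 kΩ below.
Lower section ‖ load = 283.9 kΩ.
V_wiper = 19.1 × 283.9/(60.45 + 283.9) = 15.7 V.

V ≈ 15.7 V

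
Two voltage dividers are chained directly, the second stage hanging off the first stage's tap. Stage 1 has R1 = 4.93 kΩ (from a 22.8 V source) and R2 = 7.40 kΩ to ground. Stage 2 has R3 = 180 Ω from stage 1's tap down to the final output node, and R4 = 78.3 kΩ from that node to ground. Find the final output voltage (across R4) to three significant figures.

Stage 2 presents R3+R4 = 78480 Ω as a load on stage 1's tap.
Stage 1's lower leg becomes R2‖(R3+R4) = 6762 Ω, so V_mid = 22.8 × 6762/11690 = 13.19 V.
Stage 2 is itself unloaded: V_out = V_mid × R4/(R3+R4) = 13.19 × 78300/78480 = 13.2 V.

V_out ≈ 13.2 V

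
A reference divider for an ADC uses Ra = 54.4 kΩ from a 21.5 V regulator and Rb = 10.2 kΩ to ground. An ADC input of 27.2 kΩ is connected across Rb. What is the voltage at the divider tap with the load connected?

V_out ≈ 2.58 V

The load sits in parallel with Rb: Rb‖R_L = (10.2 × 27.2) / (10.2 + 27.2) = 7.418 kΩ.
V_out = 21.5 × 7.418 / (54.4 + 7.418) = 21.5 × 7.418/61.82 = 2.58 V.
(Unloaded it would have been 3.39 V.)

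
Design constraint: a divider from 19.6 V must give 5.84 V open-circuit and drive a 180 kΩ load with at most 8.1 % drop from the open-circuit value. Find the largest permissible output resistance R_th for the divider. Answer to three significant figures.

R_th ≤ 15.9 kΩ

Loading drop = R_th/(R_th + R_L) ≤ 0.0810, so R_th ≤ R_L · ε/(1−ε) = 180 kΩ × 0.0810/0.9190 = 15.9 kΩ.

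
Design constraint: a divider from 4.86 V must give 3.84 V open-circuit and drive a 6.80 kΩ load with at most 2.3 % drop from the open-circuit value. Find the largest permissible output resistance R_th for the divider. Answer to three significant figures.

R_th ≤ 160 Ω

Loading drop = R_th/(R_th + R_L) ≤ 0.0230, so R_th ≤ R_L · ε/(1−ε) = 6.80 kΩ × 0.0230/0.9770 = 160 Ω.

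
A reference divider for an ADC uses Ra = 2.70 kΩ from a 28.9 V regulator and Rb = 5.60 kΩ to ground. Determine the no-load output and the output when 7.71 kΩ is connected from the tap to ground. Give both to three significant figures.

Unloaded: 19.5 V; loaded: 15.8 V

Open-circuit: V = 28.9 × 5.60/(2.70 + 5.60) = 19.5 V.
With the load, Rb becomes Rb‖R_L = 3.244 kΩ, so V = 28.9 × 3.244/5.944 = 15.8 V.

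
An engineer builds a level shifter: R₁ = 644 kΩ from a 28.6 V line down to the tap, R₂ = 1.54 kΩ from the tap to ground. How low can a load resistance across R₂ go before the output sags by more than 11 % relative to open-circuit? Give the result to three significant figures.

R_L(min) ≈ 12.4 kΩ

Output resistance R_th = R₁‖R₂ = (644 × 1.54)/645.5 = 1.536 kΩ.
The fractional drop is R_th/(R_th + R_L); requiring this ≤ 0.110 gives R_L ≥ R_th(1/0.110 − 1) = 1.536 × 8.091 = 12.4 kΩ.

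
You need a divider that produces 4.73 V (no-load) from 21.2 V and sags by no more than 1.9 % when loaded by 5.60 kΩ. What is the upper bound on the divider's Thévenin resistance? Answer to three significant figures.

Loading drop = R_th/(R_th + R_L) ≤ 0.0190, so R_th ≤ R_L · ε/(1−ε) = 5.60 kΩ × 0.0190/0.9810 = 108 Ω.
(Any R1, R2 with R2/(R1+R2) = 0.223 and R1‖R2 ≤ 108 Ω will meet the spec.)

R_th ≤ 108 Ω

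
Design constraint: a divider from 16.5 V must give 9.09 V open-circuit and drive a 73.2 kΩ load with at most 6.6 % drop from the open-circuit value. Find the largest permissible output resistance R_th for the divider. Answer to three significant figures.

R_th ≤ 5.17 kΩ

Loading drop = R_th/(R_th + R_L) ≤ 0.0660, so R_th ≤ R_L · ε/(1−ε) = 73.2 kΩ × 0.0660/0.9340 = 5.17 kΩ.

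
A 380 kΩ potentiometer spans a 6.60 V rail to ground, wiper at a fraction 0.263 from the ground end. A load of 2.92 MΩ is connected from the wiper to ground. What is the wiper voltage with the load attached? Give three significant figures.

V ≈ 1.69 V

The wiper splits the pot into (1−α)R = 280.1 kΩ above and αR = 99.94 kΩ below.
Lower section ‖ load = 96.63 kΩ.
V_wiper = 6.60 × 96.63/(280.1 + 96.63) = 1.69 V.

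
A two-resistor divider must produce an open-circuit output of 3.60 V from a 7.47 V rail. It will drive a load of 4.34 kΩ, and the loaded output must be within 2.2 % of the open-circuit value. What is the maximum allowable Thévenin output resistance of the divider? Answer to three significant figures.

Loading drop = R_th/(R_th + R_L) ≤ 0.0220, so R_th ≤ R_L · ε/(1−ε) = 4.34 kΩ × 0.0220/0.9780 = 97.6 Ω.

R_th ≤ 97.6 Ω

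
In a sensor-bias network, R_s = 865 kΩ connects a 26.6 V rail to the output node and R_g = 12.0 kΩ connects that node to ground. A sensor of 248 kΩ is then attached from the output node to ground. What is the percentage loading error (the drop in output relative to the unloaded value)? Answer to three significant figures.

4.56 %

The divider's output (Thévenin) resistance is R_s‖R_g = 11.84 kΩ.
Fractional drop under load = R_th/(R_th + R_L) = 11.84 / (11.84 + 248) = 0.04555.
So the output falls by 4.56 %.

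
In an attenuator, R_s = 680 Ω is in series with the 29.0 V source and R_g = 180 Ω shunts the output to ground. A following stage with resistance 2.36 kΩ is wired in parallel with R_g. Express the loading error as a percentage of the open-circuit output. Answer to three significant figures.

5.69 %

The divider's output (Thévenin) resistance is R_s‖R_g = 142.3 Ω.
Fractional drop under load = R_th/(R_th + R_L) = 142.3 / (142.3 + 2360) = 0.05688.
So the output falls by 5.69 %.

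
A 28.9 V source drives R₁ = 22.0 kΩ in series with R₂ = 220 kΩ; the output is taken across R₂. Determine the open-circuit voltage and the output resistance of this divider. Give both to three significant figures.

V_th = 26.3 V, R_th = 20.0 kΩ

V_th is the open-circuit tap voltage: 28.9 × 220/(22.0 + 220) = 26.3 V.
With the supply zeroed, R₁ and R₂ appear in parallel from the tap: R_th = R₁‖R₂ = (22.0 × 220)/242.0 = 20.0 kΩ.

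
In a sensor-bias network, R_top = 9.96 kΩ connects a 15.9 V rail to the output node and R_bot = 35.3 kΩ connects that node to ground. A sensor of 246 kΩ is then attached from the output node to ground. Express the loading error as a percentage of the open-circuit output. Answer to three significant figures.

The divider's output (Thévenin) resistance is R_top‖R_bot = 7.768 kΩ.
Fractional drop under load = R_th/(R_th + R_L) = 7.768 / (7.768 + 246) = 0.03061.
So the output falls by 3.06 %.

3.06 %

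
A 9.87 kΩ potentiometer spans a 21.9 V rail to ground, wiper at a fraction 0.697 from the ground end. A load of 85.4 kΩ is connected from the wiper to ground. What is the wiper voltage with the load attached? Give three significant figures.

The wiper splits the pot into (1−α)R = 2.991 kΩ above and αR = 6.879 kΩ below.
Lower section ‖ load = 6.367 kΩ.
V_wiper = 21.9 × 6.367/(2.991 + 6.367) = 14.9 V.

V ≈ 14.9 V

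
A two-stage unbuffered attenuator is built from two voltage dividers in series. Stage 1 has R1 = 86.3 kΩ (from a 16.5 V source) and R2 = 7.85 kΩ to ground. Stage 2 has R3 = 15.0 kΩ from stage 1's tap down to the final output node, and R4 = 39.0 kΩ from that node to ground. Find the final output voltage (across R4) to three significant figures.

Stage 2 presents R3+R4 = 54.00 kΩ as a load on stage 1's tap.
Stage 1's lower leg becomes R2‖(R3+R4) = 6.854 kΩ, so V_mid = 16.5 × 6.854/93.15 = 1.214 V.
Stage 2 is itself unloaded: V_out = V_mid × R4/(R3+R4) = 1.214 × 39.0/54.00 = 0.877 V.

V_out ≈ 0.877 V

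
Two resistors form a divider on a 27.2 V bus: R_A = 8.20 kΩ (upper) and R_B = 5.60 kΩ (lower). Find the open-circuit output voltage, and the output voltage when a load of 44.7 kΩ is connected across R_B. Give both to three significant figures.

Unloaded: 11.0 V; loaded: 10.3 V

Open-circuit: V = 27.2 × 5.60/(8.20 + 5.60) = 11.0 V.
With the load, R_B becomes R_B‖R_L = 4.977 kΩ, so V = 27.2 × 4.977/13.18 = 10.3 V.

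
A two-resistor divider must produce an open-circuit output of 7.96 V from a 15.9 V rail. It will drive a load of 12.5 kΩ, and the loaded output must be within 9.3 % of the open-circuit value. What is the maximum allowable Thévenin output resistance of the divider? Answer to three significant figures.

R_th ≤ 1.28 kΩ

Loading drop = R_th/(R_th + R_L) ≤ 0.0930, so R_th ≤ R_L · ε/(1−ε) = 12.5 kΩ × 0.0930/0.9070 = 1.28 kΩ.
(Any R1, R2 with R2/(R1+R2) = 0.501 and R1‖R2 ≤ 1.28 kΩ will meet the spec.)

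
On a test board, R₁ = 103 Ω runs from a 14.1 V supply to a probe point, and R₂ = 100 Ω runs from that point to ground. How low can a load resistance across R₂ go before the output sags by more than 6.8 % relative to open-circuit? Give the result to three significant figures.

Output resistance R_th = R₁‖R₂ = (103 × 100)/203.0 = 50.74 Ω.
The fractional drop is R_th/(R_th + R_L); requiring this ≤ 0.0680 gives R_L ≥ R_th(1/0.0680 − 1) = 50.74 × 13.71 = 695 Ω.

R_L(min) ≈ 695 Ω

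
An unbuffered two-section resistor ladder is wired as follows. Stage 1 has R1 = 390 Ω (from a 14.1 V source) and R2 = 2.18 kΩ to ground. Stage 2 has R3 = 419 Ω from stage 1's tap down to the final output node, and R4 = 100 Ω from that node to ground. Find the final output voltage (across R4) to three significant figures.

V_out ≈ 1.41 V

Stage 2 presents R3+R4 = 519.0 Ω as a load on stage 1's tap.
Stage 1's lower leg becomes R2‖(R3+R4) = 419.2 Ω, so V_mid = 14.1 × 419.2/809.2 = 7.304 V.
Stage 2 is itself unloaded: V_out = V_mid × R4/(R3+R4) = 7.304 × 100/519.0 = 1.41 V.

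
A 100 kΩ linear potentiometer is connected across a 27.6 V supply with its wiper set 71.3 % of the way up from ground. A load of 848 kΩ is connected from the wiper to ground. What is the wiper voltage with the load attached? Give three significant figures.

V ≈ 19.2 V

The wiper splits the pot into (1−α)R = 28.70 kΩ above and αR = 71.30 kΩ below.
Lower section ‖ load = 65.77 kΩ.
V_wiper = 27.6 × 65.77/(28.70 + 65.77) = 19.2 V.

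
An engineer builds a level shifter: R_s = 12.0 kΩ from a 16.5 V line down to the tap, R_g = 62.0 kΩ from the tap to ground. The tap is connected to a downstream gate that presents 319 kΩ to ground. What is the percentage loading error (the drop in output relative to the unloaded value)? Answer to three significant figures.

The divider's output (Thévenin) resistance is R_s‖R_g = 10.05 kΩ.
Fractional drop under load = R_th/(R_th + R_L) = 10.05 / (10.05 + 319) = 0.03055.
So the output falls by 3.06 %.

3.06 %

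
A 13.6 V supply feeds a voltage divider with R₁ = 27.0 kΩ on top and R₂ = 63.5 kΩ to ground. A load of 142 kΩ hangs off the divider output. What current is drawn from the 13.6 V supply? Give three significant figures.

R₂‖R_L = 43.88 kΩ, so the source sees R₁ + R₂‖R_L = 70.88 kΩ.
I = 13.6 V / 70.88 kΩ = 0.192 mA.

I ≈ 0.192 mA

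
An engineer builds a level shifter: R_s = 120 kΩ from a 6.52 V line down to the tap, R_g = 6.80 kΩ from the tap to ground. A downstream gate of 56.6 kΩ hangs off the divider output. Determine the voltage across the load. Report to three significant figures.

The load sits in parallel with R_g: R_g‖R_L = (6.80 × 56.6) / (6.80 + 56.6) = 6.071 kΩ.
V_out = 6.52 × 6.071 / (120 + 6.071) = 6.52 × 6.071/126.1 = 0.314 V.
(Unloaded it would have been 0.350 V.)

V_out ≈ 0.314 V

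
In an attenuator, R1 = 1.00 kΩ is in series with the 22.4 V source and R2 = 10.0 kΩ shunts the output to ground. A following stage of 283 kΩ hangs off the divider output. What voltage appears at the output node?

The load sits in parallel with R2: R2‖R_L = (10.0 × 283) / (10.0 + 283) = 9.659 kΩ.
V_out = 22.4 × 9.659 / (1.00 + 9.659) = 22.4 × 9.659/10.66 = 20.3 V.
(Unloaded it would have been 20.4 V.)

V_out ≈ 20.3 V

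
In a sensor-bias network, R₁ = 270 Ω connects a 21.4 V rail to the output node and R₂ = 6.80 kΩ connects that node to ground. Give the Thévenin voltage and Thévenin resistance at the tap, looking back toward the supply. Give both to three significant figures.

V_th = 20.6 V, R_th = 260 Ω

V_th is the open-circuit tap voltage: 21.4 × 6800/(270 + 6800) = 20.6 V.
With the supply zeroed, R₁ and R₂ appear in parallel from the tap: R_th = R₁‖R₂ = (270 × 6800)/7070 = 260 Ω.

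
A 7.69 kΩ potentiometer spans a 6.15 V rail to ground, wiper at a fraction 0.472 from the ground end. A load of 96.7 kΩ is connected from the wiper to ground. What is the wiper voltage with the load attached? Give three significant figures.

The wiper splits the pot into (1−α)R = 4.060 kΩ above and αR = 3.630 kΩ below.
Lower section ‖ load = 3.498 kΩ.
V_wiper = 6.15 × 3.498/(4.060 + 3.498) = 2.85 V.

V ≈ 2.85 V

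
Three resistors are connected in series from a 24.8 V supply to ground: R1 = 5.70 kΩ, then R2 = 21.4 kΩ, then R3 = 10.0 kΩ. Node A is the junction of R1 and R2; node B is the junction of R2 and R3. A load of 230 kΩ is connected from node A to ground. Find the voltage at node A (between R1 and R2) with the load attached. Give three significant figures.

V ≈ 20.6 V

Below node A the series string R2+R3 = 31.40 kΩ sits in parallel with the 230 kΩ load: 27.63 kΩ.
V_A = 24.8 × 27.63/(5.70 + 27.63) = 20.6 V.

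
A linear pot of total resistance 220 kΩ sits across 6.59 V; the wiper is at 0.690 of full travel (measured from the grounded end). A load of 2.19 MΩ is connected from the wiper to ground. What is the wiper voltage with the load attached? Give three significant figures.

V ≈ 4.45 V

The wiper splits the pot into (1−α)R = 68.20 kΩ above and αR = 151.8 kΩ below.
Lower section ‖ load = 142.0 kΩ.
V_wiper = 6.59 × 142.0/(68.20 + 142.0) = 4.45 V.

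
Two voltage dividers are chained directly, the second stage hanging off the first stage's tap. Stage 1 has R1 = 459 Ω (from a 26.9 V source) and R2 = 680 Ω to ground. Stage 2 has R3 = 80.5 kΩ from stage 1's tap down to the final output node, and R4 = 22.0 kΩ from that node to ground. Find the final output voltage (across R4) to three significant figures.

V_out ≈ 3.44 V

Stage 2 presents R3+R4 = 102500 Ω as a load on stage 1's tap.
Stage 1's lower leg becomes R2‖(R3+R4) = 675.5 Ω, so V_mid = 26.9 × 675.5/1135 = 16.02 V.
Stage 2 is itself unloaded: V_out = V_mid × R4/(R3+R4) = 16.02 × 22000/102500 = 3.44 V.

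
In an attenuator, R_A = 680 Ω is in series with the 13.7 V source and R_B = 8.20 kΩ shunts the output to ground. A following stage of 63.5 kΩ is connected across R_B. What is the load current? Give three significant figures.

I_L ≈ 0.197 mA

R_B‖R_L = 7262 Ω; V_out = 13.7 × 7262/7942 = 12.53 V.
I_L = V_out / R_L = 12.53 / 63.5 kΩ = 0.197 mA.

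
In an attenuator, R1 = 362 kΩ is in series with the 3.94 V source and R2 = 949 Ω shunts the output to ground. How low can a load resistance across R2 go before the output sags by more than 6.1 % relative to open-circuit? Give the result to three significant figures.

R_L(min) ≈ 14.6 kΩ

Output resistance R_th = R1‖R2 = (362000 × 949)/362900 = 946.5 Ω.
The fractional drop is R_th/(R_th + R_L); requiring this ≤ 0.0610 gives R_L ≥ R_th(1/0.0610 − 1) = 946.5 × 15.39 = 14.6 kΩ.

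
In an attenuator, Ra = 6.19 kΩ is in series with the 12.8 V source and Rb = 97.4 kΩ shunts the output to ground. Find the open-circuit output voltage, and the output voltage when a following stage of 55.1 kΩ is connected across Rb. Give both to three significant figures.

Unloaded: 12.0 V; loaded: 10.9 V

Open-circuit: V = 12.8 × 97.4/(6.19 + 97.4) = 12.0 V.
With the load, Rb becomes Rb‖R_L = 35.19 kΩ, so V = 12.8 × 35.19/41.38 = 10.9 V.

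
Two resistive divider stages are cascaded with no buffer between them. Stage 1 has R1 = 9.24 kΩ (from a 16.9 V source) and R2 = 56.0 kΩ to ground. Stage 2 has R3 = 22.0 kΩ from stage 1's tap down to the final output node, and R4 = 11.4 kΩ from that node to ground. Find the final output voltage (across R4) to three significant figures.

V_out ≈ 4.00 V

Stage 2 presents R3+R4 = 33.40 kΩ as a load on stage 1's tap.
Stage 1's lower leg becomes R2‖(R3+R4) = 20.92 kΩ, so V_mid = 16.9 × 20.92/30.16 = 11.72 V.
Stage 2 is itself unloaded: V_out = V_mid × R4/(R3+R4) = 11.72 × 11.4/33.40 = 4.00 V.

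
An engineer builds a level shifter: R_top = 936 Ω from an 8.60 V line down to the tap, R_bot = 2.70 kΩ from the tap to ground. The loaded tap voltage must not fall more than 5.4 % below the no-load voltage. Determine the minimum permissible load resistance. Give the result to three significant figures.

Output resistance R_th = R_top‖R_bot = (936 × 2700)/3636 = 695.0 Ω.
The fractional drop is R_th/(R_th + R_L); requiring this ≤ 0.0540 gives R_L ≥ R_th(1/0.0540 − 1) = 695.0 × 17.52 = 12.2 kΩ.

R_L(min) ≈ 12.2 kΩ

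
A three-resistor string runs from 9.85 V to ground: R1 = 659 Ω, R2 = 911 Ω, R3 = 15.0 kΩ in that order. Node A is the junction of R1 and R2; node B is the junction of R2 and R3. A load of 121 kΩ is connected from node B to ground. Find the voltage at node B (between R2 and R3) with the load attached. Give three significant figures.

At node B, R3 is in parallel with the load: R3‖R_L = 13350 Ω.
Below node A the resistance is R2 + (R3‖R_L) = 14260 Ω, so V_A = 9.85 × 14260/14920 = 9.415 V.
Then V_B = V_A × (R3‖R_L)/(R2 + R3‖R_L) = 9.415 × 13350/14260 = 8.81 V.

V ≈ 8.81 V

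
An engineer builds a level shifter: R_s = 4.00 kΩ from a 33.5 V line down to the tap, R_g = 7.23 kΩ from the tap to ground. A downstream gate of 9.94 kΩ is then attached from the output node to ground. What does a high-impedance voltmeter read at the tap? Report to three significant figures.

V_out ≈ 17.1 V

The load sits in parallel with R_g: R_g‖R_L = (7.23 × 9.94) / (7.23 + 9.94) = 4.186 kΩ.
V_out = 33.5 × 4.186 / (4.00 + 4.186) = 33.5 × 4.186/8.186 = 17.1 V.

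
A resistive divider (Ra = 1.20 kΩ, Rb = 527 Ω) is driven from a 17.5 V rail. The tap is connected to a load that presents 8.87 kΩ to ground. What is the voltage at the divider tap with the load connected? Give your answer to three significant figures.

V_out ≈ 5.13 V

The load sits in parallel with Rb: Rb‖R_L = (527 × 8870) / (527 + 8870) = 497.4 Ω.
V_out = 17.5 × 497.4 / (1200 + 497.4) = 17.5 × 497.4/1697 = 5.13 V.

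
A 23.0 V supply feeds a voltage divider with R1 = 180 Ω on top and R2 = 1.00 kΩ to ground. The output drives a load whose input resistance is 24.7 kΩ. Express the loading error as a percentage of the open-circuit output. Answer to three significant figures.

0.614 %

The divider's output (Thévenin) resistance is R1‖R2 = 152.5 Ω.
Fractional drop under load = R_th/(R_th + R_L) = 152.5 / (152.5 + 24700) = 0.006138.
So the output falls by 0.614 %.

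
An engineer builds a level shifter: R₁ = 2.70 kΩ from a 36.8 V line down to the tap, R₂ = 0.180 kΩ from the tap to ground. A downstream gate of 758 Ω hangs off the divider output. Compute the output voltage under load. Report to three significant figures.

The load sits in parallel with R₂: R₂‖R_L = (180 × 758) / (180 + 758) = 145.5 Ω.
V_out = 36.8 × 145.5 / (2700 + 145.5) = 36.8 × 145.5/2845 = 1.88 V.

V_out ≈ 1.88 V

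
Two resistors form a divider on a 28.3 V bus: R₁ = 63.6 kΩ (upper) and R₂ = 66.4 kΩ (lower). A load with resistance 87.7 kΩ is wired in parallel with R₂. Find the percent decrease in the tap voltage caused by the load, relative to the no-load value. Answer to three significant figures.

27.0 %

Unloaded V = 28.3 × 66.4/130.0 = 14.45 V.
Loaded: R₂‖R_L = 37.79 kΩ, giving V = 28.3 × 37.79/101.4 = 10.55 V.
Drop = (14.45 − 10.55) / 14.45 = 27.0 %.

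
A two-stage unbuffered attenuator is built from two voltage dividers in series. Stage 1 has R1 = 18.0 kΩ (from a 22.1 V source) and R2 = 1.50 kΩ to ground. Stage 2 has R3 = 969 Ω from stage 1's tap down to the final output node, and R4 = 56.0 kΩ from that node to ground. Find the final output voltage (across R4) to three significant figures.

Stage 2 presents R3+R4 = 56970 Ω as a load on stage 1's tap.
Stage 1's lower leg becomes R2‖(R3+R4) = 1462 Ω, so V_mid = 22.1 × 1462/19460 = 1.660 V.
Stage 2 is itself unloaded: V_out = V_mid × R4/(R3+R4) = 1.660 × 56000/56970 = 1.63 V.

V_out ≈ 1.63 V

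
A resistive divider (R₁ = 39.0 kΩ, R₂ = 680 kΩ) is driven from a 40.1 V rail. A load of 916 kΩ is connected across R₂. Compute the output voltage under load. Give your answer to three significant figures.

V_out ≈ 36.5 V

The load sits in parallel with R₂: R₂‖R_L = (680 × 916) / (680 + 916) = 390.3 kΩ.
V_out = 40.1 × 390.3 / (39.0 + 390.3) = 40.1 × 390.3/429.3 = 36.5 V.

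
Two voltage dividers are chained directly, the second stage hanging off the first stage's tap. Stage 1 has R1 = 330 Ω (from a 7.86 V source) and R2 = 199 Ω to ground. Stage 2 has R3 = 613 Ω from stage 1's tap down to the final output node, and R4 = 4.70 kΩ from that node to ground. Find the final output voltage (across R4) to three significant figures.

V_out ≈ 2.56 V

Stage 2 presents R3+R4 = 5313 Ω as a load on stage 1's tap.
Stage 1's lower leg becomes R2‖(R3+R4) = 191.8 Ω, so V_mid = 7.86 × 191.8/521.8 = 2.889 V.
Stage 2 is itself unloaded: V_out = V_mid × R4/(R3+R4) = 2.889 × 4700/5313 = 2.56 V.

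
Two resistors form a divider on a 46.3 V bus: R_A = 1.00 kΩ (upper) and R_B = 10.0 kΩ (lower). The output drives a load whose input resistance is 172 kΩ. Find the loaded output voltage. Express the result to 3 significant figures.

The load sits in parallel with R_B: R_B‖R_L = (10.0 × 172) / (10.0 + 172) = 9.451 kΩ.
V_out = 46.3 × 9.451 / (1.00 + 9.451) = 46.3 × 9.451/10.45 = 41.9 V.
(Unloaded it would have been 42.1 V.)

V_out ≈ 41.9 V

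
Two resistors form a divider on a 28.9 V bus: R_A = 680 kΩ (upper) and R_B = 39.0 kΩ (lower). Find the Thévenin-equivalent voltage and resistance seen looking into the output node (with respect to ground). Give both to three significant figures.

V_th = 1.57 V, R_th = 36.9 kΩ

V_th is the open-circuit tap voltage: 28.9 × 39.0/(680 + 39.0) = 1.57 V.
With the supply zeroed, R_A and R_B appear in parallel from the tap: R_th = R_A‖R_B = (680 × 39.0)/719.0 = 36.9 kΩ.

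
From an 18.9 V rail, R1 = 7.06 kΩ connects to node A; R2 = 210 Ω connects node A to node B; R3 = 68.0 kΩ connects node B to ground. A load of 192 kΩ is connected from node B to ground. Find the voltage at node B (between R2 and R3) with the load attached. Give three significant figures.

V ≈ 16.5 V

At node B, R3 is in parallel with the load: R3‖R_L = 50220 Ω.
Below node A the resistance is R2 + (R3‖R_L) = 50430 Ω, so V_A = 18.9 × 50430/57490 = 16.58 V.
Then V_B = V_A × (R3‖R_L)/(R2 + R3‖R_L) = 16.58 × 50220/50430 = 16.5 V.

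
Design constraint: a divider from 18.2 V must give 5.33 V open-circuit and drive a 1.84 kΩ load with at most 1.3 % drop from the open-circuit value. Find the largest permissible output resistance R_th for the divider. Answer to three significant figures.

Loading drop = R_th/(R_th + R_L) ≤ 0.0130, so R_th ≤ R_L · ε/(1−ε) = 1.84 kΩ × 0.0130/0.9870 = 24.2 Ω.

R_th ≤ 24.2 Ω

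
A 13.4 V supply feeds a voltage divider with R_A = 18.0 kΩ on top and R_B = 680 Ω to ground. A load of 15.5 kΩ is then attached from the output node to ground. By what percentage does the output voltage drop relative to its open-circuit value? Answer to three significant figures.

4.06 %

The divider's output (Thévenin) resistance is R_A‖R_B = 655.2 Ω.
Fractional drop under load = R_th/(R_th + R_L) = 655.2 / (655.2 + 15500) = 0.04056.
So the output falls by 4.06 %.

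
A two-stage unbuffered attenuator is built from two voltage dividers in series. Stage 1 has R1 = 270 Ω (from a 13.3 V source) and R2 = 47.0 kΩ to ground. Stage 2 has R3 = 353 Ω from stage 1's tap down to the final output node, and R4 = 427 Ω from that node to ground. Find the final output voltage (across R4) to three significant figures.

Stage 2 presents R3+R4 = 780.0 Ω as a load on stage 1's tap.
Stage 1's lower leg becomes R2‖(R3+R4) = 767.3 Ω, so V_mid = 13.3 × 767.3/1037 = 9.838 V.
Stage 2 is itself unloaded: V_out = V_mid × R4/(R3+R4) = 9.838 × 427/780.0 = 5.39 V.

V_out ≈ 5.39 V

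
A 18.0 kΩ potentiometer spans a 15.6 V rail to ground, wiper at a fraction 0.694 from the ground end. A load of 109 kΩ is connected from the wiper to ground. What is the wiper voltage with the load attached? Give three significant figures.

The wiper splits the pot into (1−α)R = 5.508 kΩ above and αR = 12.49 kΩ below.
Lower section ‖ load = 11.21 kΩ.
V_wiper = 15.6 × 11.21/(5.508 + 11.21) = 10.5 V.

V ≈ 10.5 V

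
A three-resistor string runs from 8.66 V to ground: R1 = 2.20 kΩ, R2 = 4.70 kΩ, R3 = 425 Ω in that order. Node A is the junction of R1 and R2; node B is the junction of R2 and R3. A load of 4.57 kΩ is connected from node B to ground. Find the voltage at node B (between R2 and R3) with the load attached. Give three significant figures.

At node B, R3 is in parallel with the load: R3‖R_L = 388.8 Ω.
Below node A the resistance is R2 + (R3‖R_L) = 5089 Ω, so V_A = 8.66 × 5089/7289 = 6.046 V.
Then V_B = V_A × (R3‖R_L)/(R2 + R3‖R_L) = 6.046 × 388.8/5089 = 0.462 V.

V ≈ 0.462 V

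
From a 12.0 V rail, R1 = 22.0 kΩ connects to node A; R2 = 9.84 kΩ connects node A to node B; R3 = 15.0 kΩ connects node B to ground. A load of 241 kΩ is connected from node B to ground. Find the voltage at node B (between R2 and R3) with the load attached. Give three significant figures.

V ≈ 3.69 V

At node B, R3 is in parallel with the load: R3‖R_L = 14.12 kΩ.
Below node A the resistance is R2 + (R3‖R_L) = 23.96 kΩ, so V_A = 12.0 × 23.96/45.96 = 6.256 V.
Then V_B = V_A × (R3‖R_L)/(R2 + R3‖R_L) = 6.256 × 14.12/23.96 = 3.69 V.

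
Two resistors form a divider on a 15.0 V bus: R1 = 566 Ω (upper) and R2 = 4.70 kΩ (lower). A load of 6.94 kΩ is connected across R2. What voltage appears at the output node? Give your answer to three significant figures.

The load sits in parallel with R2: R2‖R_L = (4700 × 6940) / (4700 + 6940) = 2802 Ω.
V_out = 15.0 × 2802 / (566 + 2802) = 15.0 × 2802/3368 = 12.5 V.

V_out ≈ 12.5 V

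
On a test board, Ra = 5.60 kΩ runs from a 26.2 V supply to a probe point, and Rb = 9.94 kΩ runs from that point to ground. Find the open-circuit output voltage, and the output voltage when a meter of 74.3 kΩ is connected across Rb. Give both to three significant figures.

Unloaded: 16.8 V; loaded: 16.0 V

Open-circuit: V = 26.2 × 9.94/(5.60 + 9.94) = 16.8 V.
With the load, Rb becomes Rb‖R_L = 8.767 kΩ, so V = 26.2 × 8.767/14.37 = 16.0 V.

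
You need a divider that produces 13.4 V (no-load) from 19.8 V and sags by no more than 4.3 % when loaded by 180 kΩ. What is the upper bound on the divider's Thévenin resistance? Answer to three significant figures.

R_th ≤ 8.09 kΩ

Loading drop = R_th/(R_th + R_L) ≤ 0.0430, so R_th ≤ R_L · ε/(1−ε) = 180 kΩ × 0.0430/0.9570 = 8.09 kΩ.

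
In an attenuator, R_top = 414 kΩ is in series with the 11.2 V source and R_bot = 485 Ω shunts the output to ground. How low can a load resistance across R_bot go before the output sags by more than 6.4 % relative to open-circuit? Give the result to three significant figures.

Output resistance R_th = R_top‖R_bot = (414000 × 485)/414500 = 484.4 Ω.
The fractional drop is R_th/(R_th + R_L); requiring this ≤ 0.0640 gives R_L ≥ R_th(1/0.0640 − 1) = 484.4 × 14.62 = 7.08 kΩ.

R_L(min) ≈ 7.08 kΩ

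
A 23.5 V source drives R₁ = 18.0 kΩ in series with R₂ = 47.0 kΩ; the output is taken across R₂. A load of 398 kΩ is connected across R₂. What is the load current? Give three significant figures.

I_L ≈ 0.0413 mA

R₂‖R_L = 42.04 kΩ; V_out = 23.5 × 42.04/60.04 = 16.45 V.
I_L = V_out / R_L = 16.45 / 398 kΩ = 0.0413 mA.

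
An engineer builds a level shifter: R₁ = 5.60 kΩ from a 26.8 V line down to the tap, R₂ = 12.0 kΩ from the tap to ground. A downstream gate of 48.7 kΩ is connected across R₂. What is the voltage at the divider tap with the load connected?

V_out ≈ 16.9 V

The load sits in parallel with R₂: R₂‖R_L = (12.0 × 48.7) / (12.0 + 48.7) = 9.628 kΩ.
V_out = 26.8 × 9.628 / (5.60 + 9.628) = 26.8 × 9.628/15.23 = 16.9 V.
(Unloaded it would have been 18.3 V.)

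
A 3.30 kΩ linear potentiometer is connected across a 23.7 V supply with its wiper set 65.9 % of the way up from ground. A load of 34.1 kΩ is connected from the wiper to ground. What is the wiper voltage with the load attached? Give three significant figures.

The wiper splits the pot into (1−α)R = 1.125 kΩ above and αR = 2.175 kΩ below.
Lower section ‖ load = 2.044 kΩ.
V_wiper = 23.7 × 2.044/(1.125 + 2.044) = 15.3 V.

V ≈ 15.3 V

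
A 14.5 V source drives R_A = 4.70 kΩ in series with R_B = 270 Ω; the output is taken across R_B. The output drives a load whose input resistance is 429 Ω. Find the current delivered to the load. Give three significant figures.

R_B‖R_L = 165.7 Ω; V_out = 14.5 × 165.7/4866 = 0.4938 V.
I_L = V_out / R_L = 0.4938 / 429 Ω = 1.15 mA.

I_L ≈ 1.15 mA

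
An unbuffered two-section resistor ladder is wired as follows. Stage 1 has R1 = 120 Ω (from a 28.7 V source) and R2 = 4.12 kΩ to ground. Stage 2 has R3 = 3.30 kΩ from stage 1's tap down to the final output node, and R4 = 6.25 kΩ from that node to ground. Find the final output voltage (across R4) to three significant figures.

Stage 2 presents R3+R4 = 9550 Ω as a load on stage 1's tap.
Stage 1's lower leg becomes R2‖(R3+R4) = 2878 Ω, so V_mid = 28.7 × 2878/2998 = 27.55 V.
Stage 2 is itself unloaded: V_out = V_mid × R4/(R3+R4) = 27.55 × 6250/9550 = 18.0 V.

V_out ≈ 18.0 V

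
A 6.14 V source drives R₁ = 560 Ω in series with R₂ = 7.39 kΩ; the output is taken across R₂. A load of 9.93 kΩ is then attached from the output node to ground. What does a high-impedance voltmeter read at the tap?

V_out ≈ 5.42 V

The load sits in parallel with R₂: R₂‖R_L = (7390 × 9930) / (7390 + 9930) = 4237 Ω.
V_out = 6.14 × 4237 / (560 + 4237) = 6.14 × 4237/4797 = 5.42 V.
(Unloaded it would have been 5.71 V.)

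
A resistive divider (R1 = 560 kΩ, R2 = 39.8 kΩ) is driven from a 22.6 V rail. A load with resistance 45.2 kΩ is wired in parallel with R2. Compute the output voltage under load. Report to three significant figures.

V_out ≈ 0.823 V

The load sits in parallel with R2: R2‖R_L = (39.8 × 45.2) / (39.8 + 45.2) = 21.16 kΩ.
V_out = 22.6 × 21.16 / (560 + 21.16) = 22.6 × 21.16/581.2 = 0.823 V.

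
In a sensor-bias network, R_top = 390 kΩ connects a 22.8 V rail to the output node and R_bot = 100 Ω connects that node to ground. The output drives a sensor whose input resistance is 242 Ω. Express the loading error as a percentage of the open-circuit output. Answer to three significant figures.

29.2 %

The divider's output (Thévenin) resistance is R_top‖R_bot = 99.97 Ω.
Fractional drop under load = R_th/(R_th + R_L) = 99.97 / (99.97 + 242) = 0.2923.
So the output falls by 29.2 %.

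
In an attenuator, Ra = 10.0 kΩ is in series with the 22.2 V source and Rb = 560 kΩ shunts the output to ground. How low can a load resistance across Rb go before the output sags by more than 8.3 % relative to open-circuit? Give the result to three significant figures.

R_L(min) ≈ 109 kΩ

Output resistance R_th = Ra‖Rb = (10.0 × 560)/570.0 = 9.825 kΩ.
The fractional drop is R_th/(R_th + R_L); requiring this ≤ 0.0830 gives R_L ≥ R_th(1/0.0830 − 1) = 9.825 × 11.05 = 109 kΩ.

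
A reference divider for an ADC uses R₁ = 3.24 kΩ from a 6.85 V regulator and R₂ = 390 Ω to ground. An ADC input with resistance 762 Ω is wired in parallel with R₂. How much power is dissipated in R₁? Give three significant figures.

Total resistance from the source is R₁ + (R₂‖R_L) = 3498 Ω, so I = 6.85/3498 Ω = 1.958 mA.
P = I²·R₁ = (1.958 mA)² × 3.24 kΩ = 12.4 mW.

P ≈ 12.4 mW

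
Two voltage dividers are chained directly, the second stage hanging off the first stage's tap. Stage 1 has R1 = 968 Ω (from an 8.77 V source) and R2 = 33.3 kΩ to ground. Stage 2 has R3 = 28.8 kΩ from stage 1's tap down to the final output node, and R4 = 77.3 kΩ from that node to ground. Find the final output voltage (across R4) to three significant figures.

Stage 2 presents R3+R4 = 106100 Ω as a load on stage 1's tap.
Stage 1's lower leg becomes R2‖(R3+R4) = 25350 Ω, so V_mid = 8.77 × 25350/26310 = 8.447 V.
Stage 2 is itself unloaded: V_out = V_mid × R4/(R3+R4) = 8.447 × 77300/106100 = 6.15 V.

V_out ≈ 6.15 V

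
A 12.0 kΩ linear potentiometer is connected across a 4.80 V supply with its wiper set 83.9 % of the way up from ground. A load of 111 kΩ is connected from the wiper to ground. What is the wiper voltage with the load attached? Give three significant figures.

V ≈ 3.97 V

The wiper splits the pot into (1−α)R = 1.932 kΩ above and αR = 10.07 kΩ below.
Lower section ‖ load = 9.231 kΩ.
V_wiper = 4.80 × 9.231/(1.932 + 9.231) = 3.97 V.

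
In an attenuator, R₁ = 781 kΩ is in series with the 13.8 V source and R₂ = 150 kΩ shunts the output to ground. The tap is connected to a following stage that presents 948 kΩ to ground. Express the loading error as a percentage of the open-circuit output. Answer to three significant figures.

Unloaded V = 13.8 × 150/931.0 = 2.2234 V.
Loaded: R₂‖R_L = 129.5 kΩ, giving V = 13.8 × 129.5/910.5 = 1.9629 V.
Drop = (2.2234 − 1.9629) / 2.2234 = 11.7 %.

11.7 %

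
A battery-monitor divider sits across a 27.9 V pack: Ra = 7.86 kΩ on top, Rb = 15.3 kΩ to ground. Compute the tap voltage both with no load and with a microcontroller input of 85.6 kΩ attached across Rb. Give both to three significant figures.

Open-circuit: V = 27.9 × 15.3/(7.86 + 15.3) = 18.4 V.
With the load, Rb becomes Rb‖R_L = 12.98 kΩ, so V = 27.9 × 12.98/20.84 = 17.4 V.

Unloaded: 18.4 V; loaded: 17.4 V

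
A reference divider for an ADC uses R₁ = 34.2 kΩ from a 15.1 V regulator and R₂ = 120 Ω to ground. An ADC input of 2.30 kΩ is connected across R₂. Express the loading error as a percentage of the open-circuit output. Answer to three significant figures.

4.94 %

The divider's output (Thévenin) resistance is R₁‖R₂ = 119.6 Ω.
Fractional drop under load = R_th/(R_th + R_L) = 119.6 / (119.6 + 2300) = 0.04942.
So the output falls by 4.94 %.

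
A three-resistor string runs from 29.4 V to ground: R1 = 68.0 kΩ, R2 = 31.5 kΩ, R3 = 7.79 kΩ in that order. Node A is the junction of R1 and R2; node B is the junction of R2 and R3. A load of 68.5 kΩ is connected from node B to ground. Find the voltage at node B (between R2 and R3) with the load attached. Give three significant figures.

V ≈ 1.93 V

At node B, R3 is in parallel with the load: R3‖R_L = 6.995 kΩ.
Below node A the resistance is R2 + (R3‖R_L) = 38.49 kΩ, so V_A = 29.4 × 38.49/106.5 = 10.63 V.
Then V_B = V_A × (R3‖R_L)/(R2 + R3‖R_L) = 10.63 × 6.995/38.49 = 1.93 V.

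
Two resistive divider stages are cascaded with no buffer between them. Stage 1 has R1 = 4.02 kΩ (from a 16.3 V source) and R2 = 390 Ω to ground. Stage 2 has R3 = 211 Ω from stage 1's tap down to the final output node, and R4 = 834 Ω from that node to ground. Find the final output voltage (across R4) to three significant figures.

Stage 2 presents R3+R4 = 1045 Ω as a load on stage 1's tap.
Stage 1's lower leg becomes R2‖(R3+R4) = 284.0 Ω, so V_mid = 16.3 × 284.0/4304 = 1.076 V.
Stage 2 is itself unloaded: V_out = V_mid × R4/(R3+R4) = 1.076 × 834/1045 = 0.858 V.

V_out ≈ 0.858 V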